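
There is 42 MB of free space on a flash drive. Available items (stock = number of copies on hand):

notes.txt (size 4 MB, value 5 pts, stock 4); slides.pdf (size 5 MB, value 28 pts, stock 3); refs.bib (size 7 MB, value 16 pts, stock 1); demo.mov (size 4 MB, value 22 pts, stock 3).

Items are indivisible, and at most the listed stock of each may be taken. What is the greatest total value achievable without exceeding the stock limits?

176 pts

Best selections within size 42 and stock limits:
- 2×notes.txt + 3×slides.pdf + 1×refs.bib + 3×demo.mov: size 42, value 176
- 1×notes.txt + 3×slides.pdf + 1×refs.bib + 3×demo.mov: size 38, value 171
Best: 176 pts.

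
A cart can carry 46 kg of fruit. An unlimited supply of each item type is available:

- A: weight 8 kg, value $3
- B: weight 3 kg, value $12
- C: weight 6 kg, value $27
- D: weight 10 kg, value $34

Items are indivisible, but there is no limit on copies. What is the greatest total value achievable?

$201

Best value-per-unit is C at 27/6; filling with it alone gives 7×27 = 189.
Optimal mix: 1×B + 7×C → weight 45, value 201.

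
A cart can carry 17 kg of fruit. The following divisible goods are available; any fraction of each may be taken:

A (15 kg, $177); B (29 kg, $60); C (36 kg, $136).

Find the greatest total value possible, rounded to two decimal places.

184.56

Take in order of value per unit:
- A (177/15 per unit): all 15 → value 177, running total 177.00
- C (136/36 per unit): 2 of 36 → value 2×136/36 = 7.5556, running total 184.56
Total 184.56.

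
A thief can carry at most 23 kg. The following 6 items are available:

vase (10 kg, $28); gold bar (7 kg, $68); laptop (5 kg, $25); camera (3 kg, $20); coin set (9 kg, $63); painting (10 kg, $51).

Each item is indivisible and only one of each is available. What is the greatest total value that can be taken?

Check high-value combinations within 23 kg:
- gold bar+laptop+coin set: weight 7+5+9=21, value 68+25+63=156
- gold bar+camera+coin set: weight 7+3+9=19, value 68+20+63=151
- gold bar+laptop+painting: weight 7+5+10=22, value 68+25+51=144
Best: $156.

$156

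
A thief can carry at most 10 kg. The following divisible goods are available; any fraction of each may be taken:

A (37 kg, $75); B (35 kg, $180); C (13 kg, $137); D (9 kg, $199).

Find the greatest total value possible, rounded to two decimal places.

209.54

Take in order of value per unit:
- D (199/9 per unit): all 9 → value 199, running total 199.00
- C (137/13 per unit): 1 of 13 → value 1×137/13 = 10.5385, running total 209.54
Total 209.54.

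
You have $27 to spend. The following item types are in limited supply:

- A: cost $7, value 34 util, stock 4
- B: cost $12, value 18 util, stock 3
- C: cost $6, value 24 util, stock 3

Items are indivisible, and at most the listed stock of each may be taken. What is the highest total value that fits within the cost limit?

Best selections within cost 27 and stock limits:
- 3×A + 1×C: cost 27, value 126
- 2×A + 2×C: cost 26, value 116
- 1×A + 3×C: cost 25, value 106
Best: 126 util.

126 util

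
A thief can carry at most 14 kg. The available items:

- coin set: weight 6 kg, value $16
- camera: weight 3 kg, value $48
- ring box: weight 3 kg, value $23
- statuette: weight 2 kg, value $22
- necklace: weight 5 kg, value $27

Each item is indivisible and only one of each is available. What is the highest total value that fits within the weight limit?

$120

Check high-value combinations within 14 kg:
- camera+ring box+statuette+necklace: weight 3+3+2+5=13, value 48+23+22+27=120
- coin set+camera+ring box+statuette: weight 6+3+3+2=14, value 16+48+23+22=109
- camera+ring box+necklace: weight 3+3+5=11, value 48+23+27=98
Best: $120.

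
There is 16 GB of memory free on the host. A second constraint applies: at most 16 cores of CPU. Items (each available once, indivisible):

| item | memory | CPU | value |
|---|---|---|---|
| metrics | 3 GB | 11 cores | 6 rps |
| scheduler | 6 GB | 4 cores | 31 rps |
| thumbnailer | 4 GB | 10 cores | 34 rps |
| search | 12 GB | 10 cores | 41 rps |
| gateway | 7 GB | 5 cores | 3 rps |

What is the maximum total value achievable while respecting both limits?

Feasible sets respecting both limits:
- scheduler+thumbnailer: memory 10, CPU 14, value 65
- search: memory 12, CPU 10, value 41
- metrics+scheduler: memory 9, CPU 15, value 37
- thumbnailer+gateway: memory 11, CPU 15, value 37
Best: 65 rps.

65 rps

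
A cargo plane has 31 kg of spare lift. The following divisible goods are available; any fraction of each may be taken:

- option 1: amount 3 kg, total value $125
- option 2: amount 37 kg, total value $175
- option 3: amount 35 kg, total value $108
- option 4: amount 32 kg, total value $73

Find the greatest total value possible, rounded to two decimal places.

Take in order of value per unit:
- option 1 (125/3 per unit): all 3 → value 125, running total 125.00
- option 2 (175/37 per unit): 28 of 37 → value 28×175/37 = 132.4324, running total 257.43
Total 257.43.

257.43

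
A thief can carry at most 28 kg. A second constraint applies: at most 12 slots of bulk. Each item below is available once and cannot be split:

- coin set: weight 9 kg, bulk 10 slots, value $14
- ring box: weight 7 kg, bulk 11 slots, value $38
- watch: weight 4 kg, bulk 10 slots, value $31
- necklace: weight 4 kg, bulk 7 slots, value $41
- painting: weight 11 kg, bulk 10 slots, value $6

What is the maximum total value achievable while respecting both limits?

Feasible sets respecting both limits:
- necklace: weight 4, bulk 7, value 41
- ring box: weight 7, bulk 11, value 38
- watch: weight 4, bulk 10, value 31
Best: $41.

$41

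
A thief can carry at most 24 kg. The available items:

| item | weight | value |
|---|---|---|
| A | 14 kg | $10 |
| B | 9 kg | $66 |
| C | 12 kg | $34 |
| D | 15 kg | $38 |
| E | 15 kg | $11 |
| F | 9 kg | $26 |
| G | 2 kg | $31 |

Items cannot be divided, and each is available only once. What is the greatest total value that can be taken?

Check high-value combinations within 24 kg:
- B+C+G: weight 9+12+2=23, value 66+34+31=131
- B+F+G: weight 9+9+2=20, value 66+26+31=123
- B+D: weight 9+15=24, value 66+38=104
- B+C: weight 9+12=21, value 66+34=100
- B+G: weight 9+2=11, value 66+31=97
Best: $131.

$131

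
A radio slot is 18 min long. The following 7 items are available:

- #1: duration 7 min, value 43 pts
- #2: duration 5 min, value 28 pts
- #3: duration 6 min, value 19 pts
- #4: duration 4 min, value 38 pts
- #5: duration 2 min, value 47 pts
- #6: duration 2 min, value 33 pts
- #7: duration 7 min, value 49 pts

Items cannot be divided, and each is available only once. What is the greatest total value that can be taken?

172 pts

This is a 0/1 knapsack; check combinations near the capacity.
- #1+#5+#6+#7: duration 7+2+2+7=18, value 43+47+33+49=172
- #4+#5+#6+#7: duration 4+2+2+7=15, value 38+47+33+49=167
- #2+#4+#5+#7: duration 5+4+2+7=18, value 28+38+47+49=162
- #1+#4+#5+#6: duration 7+4+2+2=15, value 43+38+47+33=161
- #2+#5+#6+#7: duration 5+2+2+7=16, value 28+47+33+49=157
Best: 172 pts.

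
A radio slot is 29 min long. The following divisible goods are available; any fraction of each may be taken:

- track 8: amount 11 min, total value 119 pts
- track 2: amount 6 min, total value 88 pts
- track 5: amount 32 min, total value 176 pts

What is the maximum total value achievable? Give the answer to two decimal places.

273.00

Take in order of value per unit:
- track 2 (88/6 per unit): all 6 → value 88, running total 88.00
- track 8 (119/11 per unit): all 11 → value 119, running total 207.00
- track 5 (176/32 per unit): 12 of 32 → value 12×176/32 = 66.0000, running total 273.00
Total 273.00.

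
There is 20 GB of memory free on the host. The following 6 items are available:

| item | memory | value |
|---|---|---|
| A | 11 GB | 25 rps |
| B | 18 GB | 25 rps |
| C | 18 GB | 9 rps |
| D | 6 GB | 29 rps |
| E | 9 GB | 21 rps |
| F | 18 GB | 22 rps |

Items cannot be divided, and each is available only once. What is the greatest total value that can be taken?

Check high-value combinations within 20 GB:
- A+D: memory 11+6=17, value 25+29=54
- D+E: memory 6+9=15, value 29+21=50
- A+E: memory 11+9=20, value 25+21=46
Best: 54 rps.

54 rps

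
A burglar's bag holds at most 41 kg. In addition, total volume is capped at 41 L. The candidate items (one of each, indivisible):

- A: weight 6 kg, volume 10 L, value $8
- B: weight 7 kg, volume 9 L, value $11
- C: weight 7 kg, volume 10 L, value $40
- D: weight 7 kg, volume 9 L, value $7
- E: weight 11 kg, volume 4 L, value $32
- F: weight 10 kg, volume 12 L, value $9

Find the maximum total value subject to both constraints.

$92

Feasible sets respecting both limits:
- B+C+E+F: weight 35, volume 35, value 92
- A+B+C+E: weight 31, volume 33, value 91
- B+C+D+E: weight 32, volume 32, value 90
- A+C+E+F: weight 34, volume 36, value 89
Best: $92.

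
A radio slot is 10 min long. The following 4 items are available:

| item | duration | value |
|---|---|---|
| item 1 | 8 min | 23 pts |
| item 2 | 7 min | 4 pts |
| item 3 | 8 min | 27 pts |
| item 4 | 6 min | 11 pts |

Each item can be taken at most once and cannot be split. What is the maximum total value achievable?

This is a 0/1 knapsack; check combinations near the capacity.
- item 3: duration 8, value 27
- item 1: duration 8, value 23
- item 4: duration 6, value 11
Best: 27 pts.

27 pts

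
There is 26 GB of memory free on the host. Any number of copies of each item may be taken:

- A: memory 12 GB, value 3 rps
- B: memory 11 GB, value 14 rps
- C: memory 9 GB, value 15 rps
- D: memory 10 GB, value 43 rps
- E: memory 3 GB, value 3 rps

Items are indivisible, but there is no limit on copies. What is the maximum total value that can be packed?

92 rps

Best value-per-unit is D at 43/10; filling with it alone gives 2×43 = 86.
Optimal mix: 2×D + 2×E → memory 26, value 92.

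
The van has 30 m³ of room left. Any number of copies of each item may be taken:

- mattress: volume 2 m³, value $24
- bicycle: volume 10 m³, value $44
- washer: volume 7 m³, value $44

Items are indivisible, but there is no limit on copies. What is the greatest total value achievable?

$360

Best value-per-unit is mattress at 24/2, and filling with it alone uses volume 15×2=30. No mix of the others beats 15×24 = 360.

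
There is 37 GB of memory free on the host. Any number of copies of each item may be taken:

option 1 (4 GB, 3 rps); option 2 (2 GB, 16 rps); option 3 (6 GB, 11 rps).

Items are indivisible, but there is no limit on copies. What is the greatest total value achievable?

Best value-per-unit is option 2 at 16/2, and filling with it alone uses memory 18×2=36. No mix of the others beats 18×16 = 288.

288 rps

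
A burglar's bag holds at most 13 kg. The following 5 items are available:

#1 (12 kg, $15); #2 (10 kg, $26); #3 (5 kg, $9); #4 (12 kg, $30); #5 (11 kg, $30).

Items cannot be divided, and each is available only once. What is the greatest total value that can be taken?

$30

Check high-value combinations within 13 kg:
- #5: weight 11, value 30
- #4: weight 12, value 30
- #2: weight 10, value 26
- #1: weight 12, value 15
- #3: weight 5, value 9
Best: $30.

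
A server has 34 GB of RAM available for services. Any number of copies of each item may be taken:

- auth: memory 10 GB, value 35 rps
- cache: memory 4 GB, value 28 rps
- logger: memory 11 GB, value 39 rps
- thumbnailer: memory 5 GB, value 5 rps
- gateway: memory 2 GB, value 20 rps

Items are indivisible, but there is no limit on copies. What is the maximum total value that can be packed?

340 rps

Best value-per-unit is gateway at 20/2, and filling with it alone uses memory 17×2=34. No mix of the others beats 17×20 = 340.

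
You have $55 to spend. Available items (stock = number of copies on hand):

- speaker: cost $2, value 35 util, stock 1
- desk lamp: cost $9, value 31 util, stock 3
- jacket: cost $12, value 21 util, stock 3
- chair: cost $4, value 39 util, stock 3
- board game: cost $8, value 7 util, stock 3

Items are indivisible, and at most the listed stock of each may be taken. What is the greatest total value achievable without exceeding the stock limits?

Top feasible selections:
- 1×speaker + 3×desk lamp + 1×jacket + 3×chair: cost 53, value 266
- 1×speaker + 3×desk lamp + 3×chair + 1×board game: cost 49, value 252
- 1×speaker + 3×desk lamp + 3×chair: cost 41, value 245
Best: 266 util.

266 util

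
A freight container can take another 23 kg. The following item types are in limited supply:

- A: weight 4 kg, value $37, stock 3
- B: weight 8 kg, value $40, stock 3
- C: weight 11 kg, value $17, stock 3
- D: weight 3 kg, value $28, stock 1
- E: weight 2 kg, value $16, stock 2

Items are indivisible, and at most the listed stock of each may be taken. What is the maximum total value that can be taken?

$179

Top feasible selections:
- 3×A + 1×B + 1×D: weight 23, value 179
- 2×A + 1×B + 1×D + 2×E: weight 23, value 174
- 3×A + 1×D + 2×E: weight 19, value 171
- 3×A + 1×B + 1×E: weight 22, value 167
Best: $179.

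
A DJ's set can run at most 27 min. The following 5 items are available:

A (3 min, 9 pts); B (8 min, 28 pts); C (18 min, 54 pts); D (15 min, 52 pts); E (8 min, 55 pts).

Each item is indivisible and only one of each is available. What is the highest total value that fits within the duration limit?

116 pts

Check high-value combinations within 27 min:
- A+D+E: duration 3+15+8=26, value 9+52+55=116
- C+E: duration 18+8=26, value 54+55=109
- D+E: duration 15+8=23, value 52+55=107
- A+B+E: duration 3+8+8=19, value 9+28+55=92
- A+B+D: duration 3+8+15=26, value 9+28+52=89
Best: 116 pts.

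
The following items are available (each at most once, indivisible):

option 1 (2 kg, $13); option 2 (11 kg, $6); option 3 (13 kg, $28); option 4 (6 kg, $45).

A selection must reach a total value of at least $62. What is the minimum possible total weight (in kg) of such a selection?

19

Subsets with value ≥ 62, sorted by total weight:
- option 3+option 4: weight 19, value 73
- option 1+option 2+option 4: weight 19, value 64
- option 1+option 3+option 4: weight 21, value 86
- option 2+option 3+option 4: weight 30, value 79
Minimum weight: 19 kg.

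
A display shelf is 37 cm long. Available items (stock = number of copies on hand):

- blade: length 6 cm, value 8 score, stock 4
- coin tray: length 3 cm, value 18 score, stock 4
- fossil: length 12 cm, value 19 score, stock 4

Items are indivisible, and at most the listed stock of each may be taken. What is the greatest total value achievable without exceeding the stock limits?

110 score

Best selections within length 37 and stock limits:
- 4×coin tray + 2×fossil: length 36, value 110
- 2×blade + 4×coin tray + 1×fossil: length 36, value 107
- 4×blade + 4×coin tray: length 36, value 104
Best: 110 score.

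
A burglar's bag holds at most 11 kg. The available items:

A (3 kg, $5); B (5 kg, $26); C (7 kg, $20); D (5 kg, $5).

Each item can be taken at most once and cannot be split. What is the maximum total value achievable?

Check high-value combinations within 11 kg:
- A+B: weight 3+5=8, value 5+26=31
- B+D: weight 5+5=10, value 26+5=31
- B: weight 5, value 26
- A+C: weight 3+7=10, value 5+20=25
- C: weight 7, value 20
Best: $31.

$31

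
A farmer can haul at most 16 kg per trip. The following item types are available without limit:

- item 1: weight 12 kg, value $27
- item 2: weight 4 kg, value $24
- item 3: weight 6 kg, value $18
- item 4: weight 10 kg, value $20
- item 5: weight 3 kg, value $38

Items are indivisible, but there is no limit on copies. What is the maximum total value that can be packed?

$190

Best value-per-unit is item 5 at 38/3, and filling with it alone uses weight 5×3=15. No mix of the others beats 5×38 = 190.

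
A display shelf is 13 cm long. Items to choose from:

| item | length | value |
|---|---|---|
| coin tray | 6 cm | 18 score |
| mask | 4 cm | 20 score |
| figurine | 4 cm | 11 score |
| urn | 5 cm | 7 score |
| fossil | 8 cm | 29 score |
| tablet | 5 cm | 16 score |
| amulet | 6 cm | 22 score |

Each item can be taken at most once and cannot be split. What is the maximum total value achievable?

Check high-value combinations within 13 cm:
- mask+fossil: length 4+8=12, value 20+29=49
- mask+figurine+tablet: length 4+4+5=13, value 20+11+16=47
- fossil+tablet: length 8+5=13, value 29+16=45
- mask+amulet: length 4+6=10, value 20+22=42
- figurine+fossil: length 4+8=12, value 11+29=40
Best: 49 score.

49 score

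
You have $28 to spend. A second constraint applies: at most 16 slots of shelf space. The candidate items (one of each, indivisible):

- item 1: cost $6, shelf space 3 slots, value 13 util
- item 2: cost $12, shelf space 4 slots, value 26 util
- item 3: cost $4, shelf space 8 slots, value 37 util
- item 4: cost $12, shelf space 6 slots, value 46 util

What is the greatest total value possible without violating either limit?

83 util

Feasible sets respecting both limits:
- item 3+item 4: cost 16, shelf space 14, value 83
- item 1+item 2+item 3: cost 22, shelf space 15, value 76
- item 2+item 4: cost 24, shelf space 10, value 72
- item 2+item 3: cost 16, shelf space 12, value 63
Best: 83 util.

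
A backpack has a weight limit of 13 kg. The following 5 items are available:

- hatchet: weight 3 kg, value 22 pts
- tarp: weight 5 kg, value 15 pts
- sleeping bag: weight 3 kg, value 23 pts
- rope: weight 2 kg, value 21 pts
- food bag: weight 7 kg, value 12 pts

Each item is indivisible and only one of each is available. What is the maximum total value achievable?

81 pts

Check high-value combinations within 13 kg:
- hatchet+tarp+sleeping bag+rope: weight 3+5+3+2=13, value 22+15+23+21=81
- hatchet+sleeping bag+rope: weight 3+3+2=8, value 22+23+21=66
- hatchet+tarp+sleeping bag: weight 3+5+3=11, value 22+15+23=60
- tarp+sleeping bag+rope: weight 5+3+2=10, value 15+23+21=59
Best: 81 pts.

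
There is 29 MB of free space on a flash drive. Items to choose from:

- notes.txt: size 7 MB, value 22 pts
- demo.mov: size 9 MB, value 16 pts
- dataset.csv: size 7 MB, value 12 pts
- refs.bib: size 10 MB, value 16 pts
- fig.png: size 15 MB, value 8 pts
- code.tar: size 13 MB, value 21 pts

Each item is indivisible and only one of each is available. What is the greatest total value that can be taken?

Check high-value combinations within 29 MB:
- notes.txt+demo.mov+code.tar: size 7+9+13=29, value 22+16+21=59
- notes.txt+dataset.csv+code.tar: size 7+7+13=27, value 22+12+21=55
- notes.txt+demo.mov+refs.bib: size 7+9+10=26, value 22+16+16=54
- notes.txt+demo.mov+dataset.csv: size 7+9+7=23, value 22+16+12=50
Best: 59 pts.

59 pts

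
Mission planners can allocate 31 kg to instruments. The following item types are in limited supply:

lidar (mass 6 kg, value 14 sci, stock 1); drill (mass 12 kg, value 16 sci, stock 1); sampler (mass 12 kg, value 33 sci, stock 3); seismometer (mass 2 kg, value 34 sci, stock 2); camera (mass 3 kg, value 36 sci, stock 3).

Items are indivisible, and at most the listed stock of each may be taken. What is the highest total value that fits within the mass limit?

Top feasible selections:
- 1×lidar + 1×sampler + 2×seismometer + 3×camera: mass 31, value 223
- 1×sampler + 2×seismometer + 3×camera: mass 25, value 209
- 1×lidar + 1×drill + 2×seismometer + 3×camera: mass 31, value 206
Best: 223 sci.

223 sci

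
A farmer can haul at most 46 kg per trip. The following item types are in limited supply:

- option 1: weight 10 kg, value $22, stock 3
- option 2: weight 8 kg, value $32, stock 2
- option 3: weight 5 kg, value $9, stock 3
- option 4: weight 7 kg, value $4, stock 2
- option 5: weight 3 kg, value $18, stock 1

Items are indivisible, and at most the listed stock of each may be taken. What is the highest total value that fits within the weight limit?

Best selections within weight 46 and stock limits:
- 2×option 1 + 2×option 2 + 1×option 3 + 1×option 5: weight 44, value 135
- 1×option 1 + 2×option 2 + 3×option 3 + 1×option 5: weight 44, value 131
- 2×option 1 + 2×option 2 + 1×option 4 + 1×option 5: weight 46, value 130
- 3×option 1 + 2×option 2: weight 46, value 130
Best: $135.

$135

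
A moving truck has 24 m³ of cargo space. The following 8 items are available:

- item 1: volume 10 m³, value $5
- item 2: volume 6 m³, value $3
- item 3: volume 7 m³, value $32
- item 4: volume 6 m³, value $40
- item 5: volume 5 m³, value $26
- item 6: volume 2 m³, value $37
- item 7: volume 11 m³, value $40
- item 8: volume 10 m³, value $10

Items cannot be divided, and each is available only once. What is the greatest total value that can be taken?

Check high-value combinations within 24 m³:
- item 4+item 5+item 6+item 7: volume 6+5+2+11=24, value 40+26+37+40=143
- item 3+item 4+item 5+item 6: volume 7+6+5+2=20, value 32+40+26+37=135
- item 4+item 6+item 7: volume 6+2+11=19, value 40+37+40=117
- item 4+item 5+item 6+item 8: volume 6+5+2+10=23, value 40+26+37+10=113
Best: $143.

$143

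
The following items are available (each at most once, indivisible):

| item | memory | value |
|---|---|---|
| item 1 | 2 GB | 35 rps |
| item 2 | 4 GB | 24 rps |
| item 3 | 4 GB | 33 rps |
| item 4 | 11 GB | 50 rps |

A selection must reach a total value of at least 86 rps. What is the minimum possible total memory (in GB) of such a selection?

10

Subsets with value ≥ 86, sorted by total memory:
- item 1+item 2+item 3: memory 10, value 92
- item 1+item 3+item 4: memory 17, value 118
- item 1+item 2+item 4: memory 17, value 109
- item 2+item 3+item 4: memory 19, value 107
Minimum memory: 10 GB.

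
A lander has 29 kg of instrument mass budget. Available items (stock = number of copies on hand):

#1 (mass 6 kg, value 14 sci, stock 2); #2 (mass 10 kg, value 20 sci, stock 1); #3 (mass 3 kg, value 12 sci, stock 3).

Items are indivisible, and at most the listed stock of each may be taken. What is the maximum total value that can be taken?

Best selections within mass 29 and stock limits:
- 2×#1 + 1×#2 + 2×#3: mass 28, value 72
- 1×#1 + 1×#2 + 3×#3: mass 25, value 70
- 2×#1 + 3×#3: mass 21, value 64
Best: 72 sci.

72 sci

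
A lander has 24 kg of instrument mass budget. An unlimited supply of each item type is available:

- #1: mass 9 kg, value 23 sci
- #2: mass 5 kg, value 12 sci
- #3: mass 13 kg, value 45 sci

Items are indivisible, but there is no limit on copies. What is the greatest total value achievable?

69 sci

Best value-per-unit is #3 at 45/13; filling with it alone gives 1×45 = 45.
Optimal mix: 2×#2 + 1×#3 → mass 23, value 69.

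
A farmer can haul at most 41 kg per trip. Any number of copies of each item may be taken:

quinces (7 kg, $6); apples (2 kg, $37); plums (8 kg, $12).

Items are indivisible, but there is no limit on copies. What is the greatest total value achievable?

$740

Best value-per-unit is apples at 37/2, and filling with it alone uses weight 20×2=40. No mix of the others beats 20×37 = 740.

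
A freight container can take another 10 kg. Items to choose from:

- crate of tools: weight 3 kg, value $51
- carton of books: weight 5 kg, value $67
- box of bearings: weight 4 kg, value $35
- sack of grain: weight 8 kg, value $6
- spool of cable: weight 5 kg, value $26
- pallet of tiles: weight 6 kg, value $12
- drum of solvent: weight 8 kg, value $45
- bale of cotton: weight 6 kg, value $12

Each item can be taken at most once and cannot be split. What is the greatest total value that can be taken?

Check high-value combinations within 10 kg:
- crate of tools+carton of books: weight 3+5=8, value 51+67=118
- carton of books+box of bearings: weight 5+4=9, value 67+35=102
- carton of books+spool of cable: weight 5+5=10, value 67+26=93
- crate of tools+box of bearings: weight 3+4=7, value 51+35=86
Best: $118.

$118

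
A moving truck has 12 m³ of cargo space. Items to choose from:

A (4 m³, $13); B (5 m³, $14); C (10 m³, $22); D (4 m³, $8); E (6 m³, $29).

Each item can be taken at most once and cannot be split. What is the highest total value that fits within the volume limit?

Check high-value combinations within 12 m³:
- B+E: volume 5+6=11, value 14+29=43
- A+E: volume 4+6=10, value 13+29=42
- D+E: volume 4+6=10, value 8+29=37
- E: volume 6, value 29
- A+B: volume 4+5=9, value 13+14=27
Best: $43.

$43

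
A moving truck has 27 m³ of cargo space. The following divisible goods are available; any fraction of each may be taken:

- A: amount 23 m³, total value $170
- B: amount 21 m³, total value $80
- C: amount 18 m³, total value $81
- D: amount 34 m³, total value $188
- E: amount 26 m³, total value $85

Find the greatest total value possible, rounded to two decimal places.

Take in order of value per unit:
- A (170/23 per unit): all 23 → value 170, running total 170.00
- D (188/34 per unit): 4 of 34 → value 4×188/34 = 22.1176, running total 192.12
Total 192.12.

192.12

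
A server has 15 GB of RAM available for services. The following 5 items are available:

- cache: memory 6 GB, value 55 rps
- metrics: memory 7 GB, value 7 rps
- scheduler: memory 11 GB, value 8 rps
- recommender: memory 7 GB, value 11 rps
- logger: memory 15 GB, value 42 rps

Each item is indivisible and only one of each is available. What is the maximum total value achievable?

Check high-value combinations within 15 GB:
- cache+recommender: memory 6+7=13, value 55+11=66
- cache+metrics: memory 6+7=13, value 55+7=62
- cache: memory 6, value 55
- logger: memory 15, value 42
- metrics+recommender: memory 7+7=14, value 7+11=18
Best: 66 rps.

66 rps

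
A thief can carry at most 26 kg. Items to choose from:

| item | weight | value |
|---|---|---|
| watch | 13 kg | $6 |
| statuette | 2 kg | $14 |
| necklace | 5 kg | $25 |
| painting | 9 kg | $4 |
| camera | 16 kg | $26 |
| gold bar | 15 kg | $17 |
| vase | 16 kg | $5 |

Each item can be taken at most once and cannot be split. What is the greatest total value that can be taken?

$65

Check high-value combinations within 26 kg:
- statuette+necklace+camera: weight 2+5+16=23, value 14+25+26=65
- statuette+necklace+gold bar: weight 2+5+15=22, value 14+25+17=56
- necklace+camera: weight 5+16=21, value 25+26=51
Best: $65.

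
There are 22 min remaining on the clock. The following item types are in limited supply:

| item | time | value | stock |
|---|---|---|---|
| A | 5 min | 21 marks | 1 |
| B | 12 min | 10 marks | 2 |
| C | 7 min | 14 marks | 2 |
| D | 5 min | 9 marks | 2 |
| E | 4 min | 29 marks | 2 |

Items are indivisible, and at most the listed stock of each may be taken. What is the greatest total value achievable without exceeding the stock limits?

Best selections within time 22 and stock limits:
- 1×A + 1×C + 2×E: time 20, value 93
- 1×A + 1×D + 2×E: time 18, value 88
Best: 93 marks.

93 marks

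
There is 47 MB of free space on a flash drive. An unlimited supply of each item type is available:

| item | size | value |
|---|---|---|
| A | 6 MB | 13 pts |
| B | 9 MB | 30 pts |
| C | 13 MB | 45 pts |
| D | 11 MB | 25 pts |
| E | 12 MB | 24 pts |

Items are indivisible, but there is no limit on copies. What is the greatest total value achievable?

Best value-per-unit is C at 45/13; filling with it alone gives 3×45 = 135.
Optimal mix: 5×B → size 45, value 150.

150 pts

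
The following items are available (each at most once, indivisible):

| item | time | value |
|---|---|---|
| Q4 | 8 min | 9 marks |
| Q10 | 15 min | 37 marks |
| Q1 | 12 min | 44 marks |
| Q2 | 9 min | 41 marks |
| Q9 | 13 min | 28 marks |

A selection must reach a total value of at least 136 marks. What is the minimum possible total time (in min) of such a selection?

Subsets with value ≥ 136, sorted by total time:
- Q10+Q1+Q2+Q9: time 49, value 150
- Q4+Q10+Q1+Q2+Q9: time 57, value 159
Minimum time: 49 min.

49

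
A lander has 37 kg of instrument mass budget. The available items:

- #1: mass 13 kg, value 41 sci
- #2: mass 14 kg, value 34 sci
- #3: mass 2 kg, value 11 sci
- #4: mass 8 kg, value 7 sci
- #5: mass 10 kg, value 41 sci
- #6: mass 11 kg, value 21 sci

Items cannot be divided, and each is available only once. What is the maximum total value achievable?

This is a 0/1 knapsack; check combinations near the capacity.
- #1+#2+#5: mass 13+14+10=37, value 41+34+41=116
- #1+#3+#5+#6: mass 13+2+10+11=36, value 41+11+41+21=114
- #2+#3+#5+#6: mass 14+2+10+11=37, value 34+11+41+21=107
- #1+#5+#6: mass 13+10+11=34, value 41+41+21=103
Best: 116 sci.

116 sci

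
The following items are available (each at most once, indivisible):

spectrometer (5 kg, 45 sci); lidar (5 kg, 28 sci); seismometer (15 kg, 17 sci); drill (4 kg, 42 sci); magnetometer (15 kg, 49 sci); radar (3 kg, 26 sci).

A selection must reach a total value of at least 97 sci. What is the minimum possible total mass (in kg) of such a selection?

12

Subsets with value ≥ 97, sorted by total mass:
- spectrometer+drill+radar: mass 12, value 113
- spectrometer+lidar+radar: mass 13, value 99
- spectrometer+lidar+drill: mass 14, value 115
Minimum mass: 12 kg.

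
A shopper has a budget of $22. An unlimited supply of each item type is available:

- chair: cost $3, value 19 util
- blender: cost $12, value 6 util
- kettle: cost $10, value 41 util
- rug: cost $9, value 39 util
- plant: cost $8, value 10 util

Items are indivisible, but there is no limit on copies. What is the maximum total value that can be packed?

133 util

Best value-per-unit is chair at 19/3, and filling with it alone uses cost 7×3=21. No mix of the others beats 7×19 = 133.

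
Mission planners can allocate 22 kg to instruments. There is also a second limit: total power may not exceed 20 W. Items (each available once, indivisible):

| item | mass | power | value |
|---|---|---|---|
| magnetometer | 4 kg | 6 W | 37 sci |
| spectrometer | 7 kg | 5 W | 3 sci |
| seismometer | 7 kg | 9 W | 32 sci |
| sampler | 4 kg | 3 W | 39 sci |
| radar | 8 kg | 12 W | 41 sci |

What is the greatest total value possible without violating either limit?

Feasible sets respecting both limits:
- magnetometer+seismometer+sampler: mass 15, power 18, value 108
- spectrometer+sampler+radar: mass 19, power 20, value 83
- sampler+radar: mass 12, power 15, value 80
- magnetometer+spectrometer+sampler: mass 15, power 14, value 79
Best: 108 sci.

108 sci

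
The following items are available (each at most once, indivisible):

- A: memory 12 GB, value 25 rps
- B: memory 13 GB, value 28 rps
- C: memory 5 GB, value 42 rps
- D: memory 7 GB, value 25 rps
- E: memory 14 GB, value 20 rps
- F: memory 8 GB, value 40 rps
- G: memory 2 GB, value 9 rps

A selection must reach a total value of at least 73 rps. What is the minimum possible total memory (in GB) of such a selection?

13

Subsets with value ≥ 73, sorted by total memory:
- C+F: memory 13, value 82
- C+D+G: memory 14, value 76
- C+F+G: memory 15, value 91
- D+F+G: memory 17, value 74
Minimum memory: 13 GB.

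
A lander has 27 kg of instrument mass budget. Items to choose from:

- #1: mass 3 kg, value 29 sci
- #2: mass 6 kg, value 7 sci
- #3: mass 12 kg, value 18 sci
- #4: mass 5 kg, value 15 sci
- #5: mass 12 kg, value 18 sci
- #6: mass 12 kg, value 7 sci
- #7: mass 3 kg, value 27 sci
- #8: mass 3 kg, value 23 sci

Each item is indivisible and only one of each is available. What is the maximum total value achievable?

112 sci

Check high-value combinations within 27 kg:
- #1+#3+#4+#7+#8: mass 3+12+5+3+3=26, value 29+18+15+27+23=112
- #1+#4+#5+#7+#8: mass 3+5+12+3+3=26, value 29+15+18+27+23=112
- #1+#2+#3+#7+#8: mass 3+6+12+3+3=27, value 29+7+18+27+23=104
- #1+#2+#5+#7+#8: mass 3+6+12+3+3=27, value 29+7+18+27+23=104
- #1+#2+#4+#7+#8: mass 3+6+5+3+3=20, value 29+7+15+27+23=101
Best: 112 sci.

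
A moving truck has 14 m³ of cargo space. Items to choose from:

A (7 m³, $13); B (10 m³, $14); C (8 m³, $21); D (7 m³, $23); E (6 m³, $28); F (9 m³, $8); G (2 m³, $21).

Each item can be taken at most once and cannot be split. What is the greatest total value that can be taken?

$51

Check high-value combinations within 14 m³:
- D+E: volume 7+6=13, value 23+28=51
- E+G: volume 6+2=8, value 28+21=49
- C+E: volume 8+6=14, value 21+28=49
- D+G: volume 7+2=9, value 23+21=44
- C+G: volume 8+2=10, value 21+21=42
Best: $51.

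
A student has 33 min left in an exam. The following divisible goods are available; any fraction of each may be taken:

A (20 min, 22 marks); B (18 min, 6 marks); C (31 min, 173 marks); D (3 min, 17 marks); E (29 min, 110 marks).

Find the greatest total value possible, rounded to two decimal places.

Take in order of value per unit:
- D (17/3 per unit): all 3 → value 17, running total 17.00
- C (173/31 per unit): 30 of 31 → value 30×173/31 = 167.4194, running total 184.42
Total 184.42.

184.42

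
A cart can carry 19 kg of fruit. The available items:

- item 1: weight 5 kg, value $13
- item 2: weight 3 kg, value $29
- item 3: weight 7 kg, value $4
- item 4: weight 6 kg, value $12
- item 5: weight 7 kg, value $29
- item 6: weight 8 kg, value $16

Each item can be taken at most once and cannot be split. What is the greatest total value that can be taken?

$74

This is a 0/1 knapsack; check combinations near the capacity.
- item 2+item 5+item 6: weight 3+7+8=18, value 29+29+16=74
- item 1+item 2+item 5: weight 5+3+7=15, value 13+29+29=71
- item 2+item 4+item 5: weight 3+6+7=16, value 29+12+29=70
Best: $74.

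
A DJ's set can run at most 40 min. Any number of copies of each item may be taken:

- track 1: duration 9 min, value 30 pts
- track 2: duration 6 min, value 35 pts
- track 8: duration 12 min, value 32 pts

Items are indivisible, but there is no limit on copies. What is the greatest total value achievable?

Best value-per-unit is track 2 at 35/6, and filling with it alone uses duration 6×6=36. No mix of the others beats 6×35 = 210.

210 pts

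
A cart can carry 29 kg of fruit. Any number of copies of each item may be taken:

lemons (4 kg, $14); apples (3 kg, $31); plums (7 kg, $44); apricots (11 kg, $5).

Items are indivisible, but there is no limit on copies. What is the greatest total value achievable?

Best value-per-unit is apples at 31/3, and filling with it alone uses weight 9×3=27. No mix of the others beats 9×31 = 279.

$279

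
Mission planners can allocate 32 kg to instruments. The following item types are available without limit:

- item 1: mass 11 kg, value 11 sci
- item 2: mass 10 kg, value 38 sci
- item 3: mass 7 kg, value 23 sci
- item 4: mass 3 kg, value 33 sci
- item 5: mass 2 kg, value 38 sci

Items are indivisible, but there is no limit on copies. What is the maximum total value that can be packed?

608 sci

Best value-per-unit is item 5 at 38/2, and filling with it alone uses mass 16×2=32. No mix of the others beats 16×38 = 608.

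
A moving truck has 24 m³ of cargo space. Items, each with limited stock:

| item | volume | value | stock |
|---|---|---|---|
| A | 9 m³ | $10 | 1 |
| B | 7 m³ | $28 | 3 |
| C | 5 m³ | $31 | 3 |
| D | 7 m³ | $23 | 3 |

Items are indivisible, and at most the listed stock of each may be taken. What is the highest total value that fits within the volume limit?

$121

Best selections within volume 24 and stock limits:
- 1×B + 3×C: volume 22, value 121
- 2×B + 2×C: volume 24, value 118
- 3×C + 1×D: volume 22, value 116
- 1×B + 2×C + 1×D: volume 24, value 113
Best: $121.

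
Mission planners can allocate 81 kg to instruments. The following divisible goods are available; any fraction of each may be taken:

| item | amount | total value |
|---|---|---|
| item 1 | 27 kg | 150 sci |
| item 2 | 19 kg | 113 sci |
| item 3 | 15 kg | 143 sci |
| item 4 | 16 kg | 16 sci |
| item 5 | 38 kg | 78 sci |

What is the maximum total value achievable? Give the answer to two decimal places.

447.05

Take in order of value per unit:
- item 3 (143/15 per unit): all 15 → value 143, running total 143.00
- item 2 (113/19 per unit): all 19 → value 113, running total 256.00
- item 1 (150/27 per unit): all 27 → value 150, running total 406.00
- item 5 (78/38 per unit): 20 of 38 → value 20×78/38 = 41.0526, running total 447.05
Total 447.05.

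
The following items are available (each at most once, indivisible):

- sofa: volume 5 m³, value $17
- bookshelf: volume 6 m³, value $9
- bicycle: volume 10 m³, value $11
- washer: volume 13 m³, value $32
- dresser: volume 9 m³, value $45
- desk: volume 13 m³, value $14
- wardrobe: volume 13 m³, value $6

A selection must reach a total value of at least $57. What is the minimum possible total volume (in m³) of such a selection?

14

Subsets with value ≥ 57, sorted by total volume:
- sofa+dresser: volume 14, value 62
- sofa+bookshelf+dresser: volume 20, value 71
Minimum volume: 14 m³.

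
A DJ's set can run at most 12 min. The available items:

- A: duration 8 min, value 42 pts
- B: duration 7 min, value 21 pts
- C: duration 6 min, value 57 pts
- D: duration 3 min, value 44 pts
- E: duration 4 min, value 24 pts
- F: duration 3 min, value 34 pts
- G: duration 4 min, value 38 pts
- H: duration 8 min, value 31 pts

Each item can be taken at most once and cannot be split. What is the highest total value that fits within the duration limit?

135 pts

Check high-value combinations within 12 min:
- C+D+F: duration 6+3+3=12, value 57+44+34=135
- D+F+G: duration 3+3+4=10, value 44+34+38=116
- D+E+G: duration 3+4+4=11, value 44+24+38=106
Best: 135 pts.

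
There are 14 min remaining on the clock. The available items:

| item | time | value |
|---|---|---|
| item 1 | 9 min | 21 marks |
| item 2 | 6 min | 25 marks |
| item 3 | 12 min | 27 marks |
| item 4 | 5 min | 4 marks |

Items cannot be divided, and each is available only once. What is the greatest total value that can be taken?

29 marks

Check high-value combinations within 14 min:
- item 2+item 4: time 6+5=11, value 25+4=29
- item 3: time 12, value 27
- item 2: time 6, value 25
- item 1+item 4: time 9+5=14, value 21+4=25
- item 1: time 9, value 21
Best: 29 marks.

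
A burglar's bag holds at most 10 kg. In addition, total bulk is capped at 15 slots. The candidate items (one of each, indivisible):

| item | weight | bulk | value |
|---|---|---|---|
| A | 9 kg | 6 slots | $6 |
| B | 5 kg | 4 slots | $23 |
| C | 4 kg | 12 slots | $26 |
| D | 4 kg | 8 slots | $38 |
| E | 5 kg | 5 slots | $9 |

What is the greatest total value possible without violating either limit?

Feasible sets respecting both limits:
- B+D: weight 9, bulk 12, value 61
- D+E: weight 9, bulk 13, value 47
- D: weight 4, bulk 8, value 38
Best: $61.

$61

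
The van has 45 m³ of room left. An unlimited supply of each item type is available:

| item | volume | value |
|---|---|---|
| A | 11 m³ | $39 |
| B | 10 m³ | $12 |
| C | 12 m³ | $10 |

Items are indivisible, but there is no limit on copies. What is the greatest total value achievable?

$156

Best value-per-unit is A at 39/11, and filling with it alone uses volume 4×11=44. No mix of the others beats 4×39 = 156.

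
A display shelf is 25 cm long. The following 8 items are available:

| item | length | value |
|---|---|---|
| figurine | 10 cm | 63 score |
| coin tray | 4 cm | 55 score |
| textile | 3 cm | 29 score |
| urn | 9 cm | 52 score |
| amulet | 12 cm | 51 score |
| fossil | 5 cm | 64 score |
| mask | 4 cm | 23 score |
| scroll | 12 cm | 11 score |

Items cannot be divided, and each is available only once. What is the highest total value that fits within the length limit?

Check high-value combinations within 25 cm:
- coin tray+textile+urn+fossil+mask: length 4+3+9+5+4=25, value 55+29+52+64+23=223
- figurine+coin tray+textile+fossil: length 10+4+3+5=22, value 63+55+29+64=211
- figurine+coin tray+fossil+mask: length 10+4+5+4=23, value 63+55+64+23=205
- coin tray+textile+urn+fossil: length 4+3+9+5=21, value 55+29+52+64=200
- coin tray+textile+amulet+fossil: length 4+3+12+5=24, value 55+29+51+64=199
Best: 223 score.

223 score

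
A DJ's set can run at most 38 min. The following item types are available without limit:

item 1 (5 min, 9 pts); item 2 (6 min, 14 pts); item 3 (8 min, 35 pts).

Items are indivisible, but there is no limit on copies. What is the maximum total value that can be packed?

154 pts

Best value-per-unit is item 3 at 35/8; filling with it alone gives 4×35 = 140.
Optimal mix: 1×item 2 + 4×item 3 → duration 38, value 154.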